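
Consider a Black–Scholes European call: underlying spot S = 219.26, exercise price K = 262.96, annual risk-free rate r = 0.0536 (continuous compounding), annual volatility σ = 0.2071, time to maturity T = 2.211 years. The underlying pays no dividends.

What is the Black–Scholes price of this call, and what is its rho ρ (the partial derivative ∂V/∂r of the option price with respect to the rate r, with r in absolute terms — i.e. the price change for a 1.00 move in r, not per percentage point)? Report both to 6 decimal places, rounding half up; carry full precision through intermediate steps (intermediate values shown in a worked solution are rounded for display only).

σ√T = 0.2071·√2.211 = 0.307946
d₁ = (ln(S/K) + (r+σ²/2)T) / (σ√T) = (ln(219.26/262.96) + (0.0536+0.2071²/2)·2.211) / 0.307946 = (-0.181744 + 0.165925) / 0.307946 = -0.051369
d₂ = d₁ − σ√T = -0.051369 − 0.307946 = -0.359314
e^{−rT} = e^{−0.0536·2.211} = 0.888243
N(d₁) = 0.479516,  N(d₂) = 0.359680
Call price V = S·N(d₁) − K·e^{−rT}·N(d₂) = 105.138660 − 84.011321 = 21.127339
ρ = K·T·e^{−rT}·N(d₂) = 185.749030

price = 21.127339
ρ = 185.749030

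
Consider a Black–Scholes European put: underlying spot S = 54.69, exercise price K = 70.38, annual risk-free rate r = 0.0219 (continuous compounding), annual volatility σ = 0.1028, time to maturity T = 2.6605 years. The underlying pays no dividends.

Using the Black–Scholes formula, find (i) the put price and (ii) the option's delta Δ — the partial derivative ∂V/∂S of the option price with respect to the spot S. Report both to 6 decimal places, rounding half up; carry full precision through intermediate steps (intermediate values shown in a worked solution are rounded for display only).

price = 12.324048
Δ = -0.858348

σ√T = 0.1028·√2.6605 = 0.167677
d₁ = (ln(S/K) + (r+σ²/2)T) / (σ√T) = (ln(54.69/70.38) + (0.0219+0.1028²/2)·2.6605) / 0.167677 = (-0.252228 + 0.072323) / 0.167677 = -1.072925
d₂ = d₁ − σ√T = -1.072925 − 0.167677 = -1.240603
e^{−rT} = e^{−0.0219·2.6605} = 0.943400
N(−d₁) = 0.858348,  N(−d₂) = 0.892624
Put price V = K·e^{−rT}·N(−d₂) − S·N(−d₁) = 59.267084 − 46.943036 = 12.324048
Δ = −N(−d₁) = -0.858348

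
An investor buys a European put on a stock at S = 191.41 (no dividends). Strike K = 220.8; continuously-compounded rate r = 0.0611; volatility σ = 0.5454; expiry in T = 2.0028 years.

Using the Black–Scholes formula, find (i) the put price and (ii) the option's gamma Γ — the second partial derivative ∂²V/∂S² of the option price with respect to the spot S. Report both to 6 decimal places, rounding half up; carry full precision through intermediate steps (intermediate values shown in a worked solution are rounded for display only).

σ√T = 0.5454·√2.0028 = 0.771852
d₁ = (ln(S/K) + (r+σ²/2)T) / (σ√T) = (ln(191.41/220.8) + (0.0611+0.5454²/2)·2.0028) / 0.771852 = (-0.142840 + 0.420249) / 0.771852 = 0.359407
d₂ = d₁ − σ√T = 0.359407 − 0.771852 = -0.412445
e^{−rT} = e^{−0.0611·2.0028} = 0.884820
N(−d₁) = 0.359645,  N(−d₂) = 0.659993
Put price V = K·e^{−rT}·N(−d₂) − S·N(−d₁) = 128.941719 − 68.839696 = 60.102022
φ(d₁) = (1/√(2π))·e^{−d₁²/2} = 0.373990
Γ = φ(d₁) / (S·σ·√T) = 0.002531

price = 60.102022
Γ = 0.002531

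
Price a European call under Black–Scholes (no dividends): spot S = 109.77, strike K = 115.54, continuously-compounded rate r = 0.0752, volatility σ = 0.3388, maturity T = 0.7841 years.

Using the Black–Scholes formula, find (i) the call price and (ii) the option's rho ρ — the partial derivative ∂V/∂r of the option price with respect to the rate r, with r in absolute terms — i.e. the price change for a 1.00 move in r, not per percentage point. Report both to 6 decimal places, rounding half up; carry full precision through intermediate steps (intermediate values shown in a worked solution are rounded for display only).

price = 13.465467
ρ = 38.482079

σ√T = 0.3388·√0.7841 = 0.300005
d₁ = (ln(S/K) + (r+σ²/2)T) / (σ√T) = (ln(109.77/115.54) + (0.0752+0.3388²/2)·0.7841) / 0.300005 = (-0.051230 + 0.103966) / 0.300005 = 0.175785
d₂ = d₁ − σ√T = 0.175785 − 0.300005 = -0.124221
e^{−rT} = e^{−0.0752·0.7841} = 0.942740
N(d₁) = 0.569769,  N(d₂) = 0.450570
Call price V = S·N(d₁) − K·e^{−rT}·N(d₂) = 62.543492 − 49.078025 = 13.465467
ρ = K·T·e^{−rT}·N(d₂) = 38.482079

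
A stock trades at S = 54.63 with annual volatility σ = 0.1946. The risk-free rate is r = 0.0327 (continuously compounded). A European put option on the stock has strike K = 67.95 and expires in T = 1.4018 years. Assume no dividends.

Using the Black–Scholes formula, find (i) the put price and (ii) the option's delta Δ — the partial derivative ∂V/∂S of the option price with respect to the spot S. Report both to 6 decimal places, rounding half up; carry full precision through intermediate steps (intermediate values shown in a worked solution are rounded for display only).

price = 12.074317
Δ = -0.736581

σ√T = 0.1946·√1.4018 = 0.230402
d₁ = (ln(S/K) + (r+σ²/2)T) / (σ√T) = (ln(54.63/67.95) + (0.0327+0.1946²/2)·1.4018) / 0.230402 = (-0.218189 + 0.072381) / 0.230402 = -0.632841
d₂ = d₁ − σ√T = -0.632841 − 0.230402 = -0.863242
e^{−rT} = e^{−0.0327·1.4018} = 0.955196
N(−d₁) = 0.736581,  N(−d₂) = 0.805998
Put price V = K·e^{−rT}·N(−d₂) − S·N(−d₁) = 52.313744 − 40.239426 = 12.074317
Δ = −N(−d₁) = -0.736581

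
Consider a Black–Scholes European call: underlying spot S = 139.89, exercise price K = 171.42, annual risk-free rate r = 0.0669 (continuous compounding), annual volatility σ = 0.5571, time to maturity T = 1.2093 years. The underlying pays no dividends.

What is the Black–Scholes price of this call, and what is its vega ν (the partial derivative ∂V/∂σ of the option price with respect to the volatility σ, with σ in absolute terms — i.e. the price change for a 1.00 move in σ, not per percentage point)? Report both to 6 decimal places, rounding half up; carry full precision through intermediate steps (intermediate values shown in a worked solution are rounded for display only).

σ√T = 0.5571·√1.2093 = 0.612633
d₁ = (ln(S/K) + (r+σ²/2)T) / (σ√T) = (ln(139.89/171.42) + (0.0669+0.5571²/2)·1.2093) / 0.612633 = (-0.203260 + 0.268562) / 0.612633 = 0.106591
d₂ = d₁ − σ√T = 0.106591 − 0.612633 = -0.506041
e^{−rT} = e^{−0.0669·1.2093} = 0.922284
N(d₁) = 0.542443,  N(d₂) = 0.306414
Call price V = S·N(d₁) − K·e^{−rT}·N(d₂) = 75.882405 − 48.443378 = 27.439027
φ(d₁) = (1/√(2π))·e^{−d₁²/2} = 0.396682
ν = S·φ(d₁)·√T = 61.023428

price = 27.439027
ν = 61.023428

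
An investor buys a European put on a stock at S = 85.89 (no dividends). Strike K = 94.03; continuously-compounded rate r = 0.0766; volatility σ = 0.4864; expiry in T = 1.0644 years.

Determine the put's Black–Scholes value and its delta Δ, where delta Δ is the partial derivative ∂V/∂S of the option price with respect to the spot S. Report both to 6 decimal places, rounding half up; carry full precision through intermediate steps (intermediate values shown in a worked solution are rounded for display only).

σ√T = 0.4864·√1.0644 = 0.501818
d₁ = (ln(S/K) + (r+σ²/2)T) / (σ√T) = (ln(85.89/94.03) + (0.0766+0.4864²/2)·1.0644) / 0.501818 = (-0.090546 + 0.207444) / 0.501818 = 0.232947
d₂ = d₁ − σ√T = 0.232947 − 0.501818 = -0.268870
e^{−rT} = e^{−0.0766·1.0644} = 0.921702
N(−d₁) = 0.407901,  N(−d₂) = 0.605985
Put price V = K·e^{−rT}·N(−d₂) − S·N(−d₁) = 52.519330 − 35.034631 = 17.484699
Δ = −N(−d₁) = -0.407901

price = 17.484699
Δ = -0.407901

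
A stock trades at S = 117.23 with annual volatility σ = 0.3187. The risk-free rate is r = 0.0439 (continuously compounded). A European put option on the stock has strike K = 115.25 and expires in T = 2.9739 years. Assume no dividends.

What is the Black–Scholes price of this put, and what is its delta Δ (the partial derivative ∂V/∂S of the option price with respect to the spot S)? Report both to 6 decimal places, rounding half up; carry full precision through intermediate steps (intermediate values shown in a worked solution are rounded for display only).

σ√T = 0.3187·√2.9739 = 0.549598
d₁ = (ln(S/K) + (r+σ²/2)T) / (σ√T) = (ln(117.23/115.25) + (0.0439+0.3187²/2)·2.9739) / 0.549598 = (0.017034 + 0.281583) / 0.549598 = 0.543338
d₂ = d₁ − σ√T = 0.543338 − 0.549598 = -0.006260
e^{−rT} = e^{−0.0439·2.9739} = 0.877609
N(−d₁) = 0.293449,  N(−d₂) = 0.502498
Put price V = K·e^{−rT}·N(−d₂) − S·N(−d₁) = 50.824824 − 34.400985 = 16.423839
Δ = −N(−d₁) = -0.293449

price = 16.423839
Δ = -0.293449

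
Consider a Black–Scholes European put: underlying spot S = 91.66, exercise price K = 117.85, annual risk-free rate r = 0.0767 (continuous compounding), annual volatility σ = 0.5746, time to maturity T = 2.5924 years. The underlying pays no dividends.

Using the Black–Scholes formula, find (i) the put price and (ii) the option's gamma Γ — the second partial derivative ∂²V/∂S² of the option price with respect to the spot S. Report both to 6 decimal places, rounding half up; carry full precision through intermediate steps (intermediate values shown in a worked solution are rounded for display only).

σ√T = 0.5746·√2.5924 = 0.925160
d₁ = (ln(S/K) + (r+σ²/2)T) / (σ√T) = (ln(91.66/117.85) + (0.0767+0.5746²/2)·2.5924) / 0.925160 = (-0.251327 + 0.626797) / 0.925160 = 0.405844
d₂ = d₁ − σ√T = 0.405844 − 0.925160 = -0.519315
e^{−rT} = e^{−0.0767·2.5924} = 0.819683
N(−d₁) = 0.342429,  N(−d₂) = 0.698230
Put price V = K·e^{−rT}·N(−d₂) − S·N(−d₁) = 67.448762 − 31.387001 = 36.061761
φ(d₁) = (1/√(2π))·e^{−d₁²/2} = 0.367404
Γ = φ(d₁) / (S·σ·√T) = 0.004333

price = 36.061761
Γ = 0.004333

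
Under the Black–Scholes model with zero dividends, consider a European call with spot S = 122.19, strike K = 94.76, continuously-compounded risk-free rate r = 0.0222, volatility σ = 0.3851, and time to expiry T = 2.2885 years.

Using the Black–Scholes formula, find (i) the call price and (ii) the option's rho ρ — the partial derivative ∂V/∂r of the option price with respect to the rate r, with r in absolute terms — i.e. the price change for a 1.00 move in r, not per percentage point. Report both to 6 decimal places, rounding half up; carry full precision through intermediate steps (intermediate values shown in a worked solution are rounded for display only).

σ√T = 0.3851·√2.2885 = 0.582571
d₁ = (ln(S/K) + (r+σ²/2)T) / (σ√T) = (ln(122.19/94.76) + (0.0222+0.3851²/2)·2.2885) / 0.582571 = (0.254230 + 0.220499) / 0.582571 = 0.814886
d₂ = d₁ − σ√T = 0.814886 − 0.582571 = 0.232315
e^{−rT} = e^{−0.0222·2.2885} = 0.950464
N(d₁) = 0.792431,  N(d₂) = 0.591853
Call price V = S·N(d₁) − K·e^{−rT}·N(d₂) = 96.827172 − 53.305854 = 43.521318
ρ = K·T·e^{−rT}·N(d₂) = 121.990448

price = 43.521318
ρ = 121.990448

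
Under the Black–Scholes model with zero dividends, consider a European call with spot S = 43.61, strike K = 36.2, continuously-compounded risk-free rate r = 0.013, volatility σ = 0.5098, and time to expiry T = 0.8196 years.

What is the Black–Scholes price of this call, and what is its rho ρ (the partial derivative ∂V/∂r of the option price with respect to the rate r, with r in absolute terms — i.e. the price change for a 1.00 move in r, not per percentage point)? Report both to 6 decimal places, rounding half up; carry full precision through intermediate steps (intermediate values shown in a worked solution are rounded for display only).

price = 11.780223
ρ = 16.956204

σ√T = 0.5098·√0.8196 = 0.461531
d₁ = (ln(S/K) + (r+σ²/2)T) / (σ√T) = (ln(43.61/36.2) + (0.013+0.5098²/2)·0.8196) / 0.461531 = (0.186227 + 0.117160) / 0.461531 = 0.657350
d₂ = d₁ − σ√T = 0.657350 − 0.461531 = 0.195820
e^{−rT} = e^{−0.013·0.8196} = 0.989402
N(d₁) = 0.744522,  N(d₂) = 0.577624
Call price V = S·N(d₁) − K·e^{−rT}·N(d₂) = 32.468613 − 20.688390 = 11.780223
ρ = K·T·e^{−rT}·N(d₂) = 16.956204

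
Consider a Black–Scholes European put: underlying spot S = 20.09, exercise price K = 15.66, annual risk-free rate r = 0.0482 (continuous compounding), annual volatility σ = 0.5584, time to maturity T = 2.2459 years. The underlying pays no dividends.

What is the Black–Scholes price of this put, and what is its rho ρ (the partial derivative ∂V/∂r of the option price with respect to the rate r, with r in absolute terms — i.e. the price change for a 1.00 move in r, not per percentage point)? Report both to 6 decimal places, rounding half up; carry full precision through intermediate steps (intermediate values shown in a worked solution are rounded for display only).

price = 2.981860
ρ = -15.672561

σ√T = 0.5584·√2.2459 = 0.836837
d₁ = (ln(S/K) + (r+σ²/2)T) / (σ√T) = (ln(20.09/15.66) + (0.0482+0.5584²/2)·2.2459) / 0.836837 = (0.249112 + 0.458400) / 0.836837 = 0.845461
d₂ = d₁ − σ√T = 0.845461 − 0.836837 = 0.008624
e^{−rT} = e^{−0.0482·2.2459} = 0.897401
N(−d₁) = 0.198927,  N(−d₂) = 0.496559
Put price V = K·e^{−rT}·N(−d₂) − S·N(−d₁) = 6.978299 − 3.996439 = 2.981860
ρ = −K·T·e^{−rT}·N(−d₂) = -15.672561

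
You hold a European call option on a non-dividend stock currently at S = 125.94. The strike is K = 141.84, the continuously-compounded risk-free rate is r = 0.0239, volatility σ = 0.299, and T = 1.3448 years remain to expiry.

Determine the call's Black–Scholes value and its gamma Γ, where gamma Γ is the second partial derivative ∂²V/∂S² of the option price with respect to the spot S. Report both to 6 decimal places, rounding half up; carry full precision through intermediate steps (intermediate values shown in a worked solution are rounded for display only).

σ√T = 0.299·√1.3448 = 0.346737
d₁ = (ln(S/K) + (r+σ²/2)T) / (σ√T) = (ln(125.94/141.84) + (0.0239+0.299²/2)·1.3448) / 0.346737 = (-0.118894 + 0.092254) / 0.346737 = -0.076831
d₂ = d₁ − σ√T = -0.076831 − 0.346737 = -0.423568
e^{−rT} = e^{−0.0239·1.3448} = 0.968370
N(d₁) = 0.469379,  N(d₂) = 0.335941
Call price V = S·N(d₁) − K·e^{−rT}·N(d₂) = 59.113596 − 46.142656 = 12.970940
φ(d₁) = (1/√(2π))·e^{−d₁²/2} = 0.397767
Γ = φ(d₁) / (S·σ·√T) = 0.009109

price = 12.970940
Γ = 0.009109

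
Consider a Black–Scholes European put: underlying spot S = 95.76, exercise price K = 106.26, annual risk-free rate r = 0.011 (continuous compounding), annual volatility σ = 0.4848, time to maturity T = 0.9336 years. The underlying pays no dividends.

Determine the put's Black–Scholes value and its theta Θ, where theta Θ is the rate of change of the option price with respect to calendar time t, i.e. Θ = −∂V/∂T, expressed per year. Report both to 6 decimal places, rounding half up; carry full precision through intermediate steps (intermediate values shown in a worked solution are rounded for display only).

σ√T = 0.4848·√0.9336 = 0.468428
d₁ = (ln(S/K) + (r+σ²/2)T) / (σ√T) = (ln(95.76/106.26) + (0.011+0.4848²/2)·0.9336) / 0.468428 = (-0.104044 + 0.119982) / 0.468428 = 0.034025
d₂ = d₁ − σ√T = 0.034025 − 0.468428 = -0.434403
e^{−rT} = e^{−0.011·0.9336} = 0.989783
N(−d₁) = 0.486429,  N(−d₂) = 0.668002
Put price V = K·e^{−rT}·N(−d₂) − S·N(−d₁) = 70.256688 − 46.580407 = 23.676281
φ(d₁) = (1/√(2π))·e^{−d₁²/2} = 0.398711
Θ = −S·φ(d₁)·σ/(2√T) + r·K·e^{−rT}·N(−d₂) = −9.578445 + 0.772824 = -8.805621

price = 23.676281
Θ = -8.805621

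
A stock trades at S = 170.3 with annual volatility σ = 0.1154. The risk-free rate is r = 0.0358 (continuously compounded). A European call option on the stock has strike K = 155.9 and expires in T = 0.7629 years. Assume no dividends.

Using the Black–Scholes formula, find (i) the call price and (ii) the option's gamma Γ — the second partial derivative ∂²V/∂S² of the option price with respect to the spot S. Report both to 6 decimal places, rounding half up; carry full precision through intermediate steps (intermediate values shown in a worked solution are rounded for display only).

price = 19.610727
Γ = 0.011342

σ√T = 0.1154·√0.7629 = 0.100795
d₁ = (ln(S/K) + (r+σ²/2)T) / (σ√T) = (ln(170.3/155.9) + (0.0358+0.1154²/2)·0.7629) / 0.100795 = (0.088347 + 0.032392) / 0.100795 = 1.197860
d₂ = d₁ − σ√T = 1.197860 − 0.100795 = 1.097065
e^{−rT} = e^{−0.0358·0.7629} = 0.973058
N(d₁) = 0.884514,  N(d₂) = 0.863693
Call price V = S·N(d₁) − K·e^{−rT}·N(d₂) = 150.632771 − 131.022044 = 19.610727
φ(d₁) = (1/√(2π))·e^{−d₁²/2} = 0.194685
Γ = φ(d₁) / (S·σ·√T) = 0.011342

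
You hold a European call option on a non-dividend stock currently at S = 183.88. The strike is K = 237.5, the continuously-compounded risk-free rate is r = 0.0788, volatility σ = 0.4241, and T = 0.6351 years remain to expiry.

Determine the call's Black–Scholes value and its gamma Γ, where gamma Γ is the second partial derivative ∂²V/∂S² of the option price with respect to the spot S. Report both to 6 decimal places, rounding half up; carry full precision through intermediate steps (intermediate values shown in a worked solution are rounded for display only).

σ√T = 0.4241·√0.6351 = 0.337979
d₁ = (ln(S/K) + (r+σ²/2)T) / (σ√T) = (ln(183.88/237.5) + (0.0788+0.4241²/2)·0.6351) / 0.337979 = (-0.255884 + 0.107161) / 0.337979 = -0.440038
d₂ = d₁ − σ√T = -0.440038 − 0.337979 = -0.778017
e^{−rT} = e^{−0.0788·0.6351} = 0.951186
N(d₁) = 0.329955,  N(d₂) = 0.218279
Call price V = S·N(d₁) − K·e^{−rT}·N(d₂) = 60.672067 − 49.310784 = 11.361283
φ(d₁) = (1/√(2π))·e^{−d₁²/2} = 0.362129
Γ = φ(d₁) / (S·σ·√T) = 0.005827

price = 11.361283
Γ = 0.005827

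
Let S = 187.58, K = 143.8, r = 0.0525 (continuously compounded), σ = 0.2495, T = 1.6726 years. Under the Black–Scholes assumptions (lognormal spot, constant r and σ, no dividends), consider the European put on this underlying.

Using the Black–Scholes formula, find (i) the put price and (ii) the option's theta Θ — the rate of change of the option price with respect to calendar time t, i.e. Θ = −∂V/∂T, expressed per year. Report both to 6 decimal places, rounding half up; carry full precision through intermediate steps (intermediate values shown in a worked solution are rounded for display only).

price = 3.479470
Θ = -2.065025

σ√T = 0.2495·√1.6726 = 0.322676
d₁ = (ln(S/K) + (r+σ²/2)T) / (σ√T) = (ln(187.58/143.8) + (0.0525+0.2495²/2)·1.6726) / 0.322676 = (0.265782 + 0.139871) / 0.322676 = 1.257154
d₂ = d₁ − σ√T = 1.257154 − 0.322676 = 0.934478
e^{−rT} = e^{−0.0525·1.6726} = 0.915934
N(−d₁) = 0.104349,  N(−d₂) = 0.175029
Put price V = K·e^{−rT}·N(−d₂) − S·N(−d₁) = 23.053244 − 19.573774 = 3.479470
φ(d₁) = (1/√(2π))·e^{−d₁²/2} = 0.181018
Θ = −S·φ(d₁)·σ/(2√T) + r·K·e^{−rT}·N(−d₂) = −3.275320 + 1.210295 = -2.065025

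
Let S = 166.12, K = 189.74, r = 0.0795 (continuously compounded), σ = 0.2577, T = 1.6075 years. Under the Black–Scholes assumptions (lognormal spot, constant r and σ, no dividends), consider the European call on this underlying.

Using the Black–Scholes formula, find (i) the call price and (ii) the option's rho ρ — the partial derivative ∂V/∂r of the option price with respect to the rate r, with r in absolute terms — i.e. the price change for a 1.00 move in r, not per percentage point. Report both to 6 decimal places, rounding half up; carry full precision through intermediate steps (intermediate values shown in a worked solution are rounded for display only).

price = 21.186852
ρ = 115.129364

σ√T = 0.2577·√1.6075 = 0.326731
d₁ = (ln(S/K) + (r+σ²/2)T) / (σ√T) = (ln(166.12/189.74) + (0.0795+0.2577²/2)·1.6075) / 0.326731 = (-0.132944 + 0.181173) / 0.326731 = 0.147609
d₂ = d₁ − σ√T = 0.147609 − 0.326731 = -0.179122
e^{−rT} = e^{−0.0795·1.6075} = 0.880033
N(d₁) = 0.558674,  N(d₂) = 0.428921
Call price V = S·N(d₁) − K·e^{−rT}·N(d₂) = 92.806985 − 71.620133 = 21.186852
ρ = K·T·e^{−rT}·N(d₂) = 115.129364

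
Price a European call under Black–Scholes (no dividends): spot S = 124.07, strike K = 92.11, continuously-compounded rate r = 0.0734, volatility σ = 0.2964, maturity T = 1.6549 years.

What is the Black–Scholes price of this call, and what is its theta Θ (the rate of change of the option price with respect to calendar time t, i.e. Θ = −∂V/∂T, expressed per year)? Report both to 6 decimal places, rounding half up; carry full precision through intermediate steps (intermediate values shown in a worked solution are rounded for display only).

price = 45.098115
Θ = -7.379975

σ√T = 0.2964·√1.6549 = 0.381298
d₁ = (ln(S/K) + (r+σ²/2)T) / (σ√T) = (ln(124.07/92.11) + (0.0734+0.2964²/2)·1.6549) / 0.381298 = (0.297862 + 0.194164) / 0.381298 = 1.290399
d₂ = d₁ − σ√T = 1.290399 − 0.381298 = 0.909101
e^{−rT} = e^{−0.0734·1.6549} = 0.885618
N(d₁) = 0.901544,  N(d₂) = 0.818352
Call price V = S·N(d₁) − K·e^{−rT}·N(d₂) = 111.854551 − 66.756437 = 45.098115
φ(d₁) = (1/√(2π))·e^{−d₁²/2} = 0.173513
Θ = −S·φ(d₁)·σ/(2√T) − r·K·e^{−rT}·N(d₂) = −2.480053 − 4.899922 = -7.379975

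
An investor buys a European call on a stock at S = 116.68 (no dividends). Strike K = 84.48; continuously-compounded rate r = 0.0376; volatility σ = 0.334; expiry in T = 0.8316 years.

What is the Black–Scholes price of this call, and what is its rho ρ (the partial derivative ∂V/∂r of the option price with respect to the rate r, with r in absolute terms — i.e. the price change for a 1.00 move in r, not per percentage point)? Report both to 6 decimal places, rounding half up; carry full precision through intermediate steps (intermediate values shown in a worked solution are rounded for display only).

σ√T = 0.334·√0.8316 = 0.304582
d₁ = (ln(S/K) + (r+σ²/2)T) / (σ√T) = (ln(116.68/84.48) + (0.0376+0.334²/2)·0.8316) / 0.304582 = (0.322920 + 0.077653) / 0.304582 = 1.315160
d₂ = d₁ − σ√T = 1.315160 − 0.304582 = 1.010578
e^{−rT} = e^{−0.0376·0.8316} = 0.969216
N(d₁) = 0.905772,  N(d₂) = 0.843891
Call price V = S·N(d₁) − K·e^{−rT}·N(d₂) = 105.685462 − 69.097217 = 36.588245
ρ = K·T·e^{−rT}·N(d₂) = 57.461246

price = 36.588245
ρ = 57.461246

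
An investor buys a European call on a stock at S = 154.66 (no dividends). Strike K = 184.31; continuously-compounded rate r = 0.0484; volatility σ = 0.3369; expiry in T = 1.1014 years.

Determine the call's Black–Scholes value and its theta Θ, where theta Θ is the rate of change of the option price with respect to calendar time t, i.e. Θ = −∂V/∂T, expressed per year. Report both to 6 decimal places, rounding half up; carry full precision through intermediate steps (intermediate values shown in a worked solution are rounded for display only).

price = 14.418056
Θ = -12.307964

σ√T = 0.3369·√1.1014 = 0.353568
d₁ = (ln(S/K) + (r+σ²/2)T) / (σ√T) = (ln(154.66/184.31) + (0.0484+0.3369²/2)·1.1014) / 0.353568 = (-0.175390 + 0.115813) / 0.353568 = -0.168502
d₂ = d₁ − σ√T = -0.168502 − 0.353568 = -0.522070
e^{−rT} = e^{−0.0484·1.1014} = 0.948088
N(d₁) = 0.433094,  N(d₂) = 0.300811
Call price V = S·N(d₁) − K·e^{−rT}·N(d₂) = 66.982369 − 52.564313 = 14.418056
φ(d₁) = (1/√(2π))·e^{−d₁²/2} = 0.393319
Θ = −S·φ(d₁)·σ/(2√T) − r·K·e^{−rT}·N(d₂) = −9.763851 − 2.544113 = -12.307964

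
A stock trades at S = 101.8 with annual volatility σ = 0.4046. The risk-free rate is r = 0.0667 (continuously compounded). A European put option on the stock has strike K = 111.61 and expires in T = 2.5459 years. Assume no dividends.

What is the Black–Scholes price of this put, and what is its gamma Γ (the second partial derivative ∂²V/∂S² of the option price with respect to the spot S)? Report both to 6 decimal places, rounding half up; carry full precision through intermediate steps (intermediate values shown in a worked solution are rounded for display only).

σ√T = 0.4046·√2.5459 = 0.645575
d₁ = (ln(S/K) + (r+σ²/2)T) / (σ√T) = (ln(101.8/111.61) + (0.0667+0.4046²/2)·2.5459) / 0.645575 = (-0.092001 + 0.378195) / 0.645575 = 0.443317
d₂ = d₁ − σ√T = 0.443317 − 0.645575 = -0.202258
e^{−rT} = e^{−0.0667·2.5459} = 0.843824
N(−d₁) = 0.328768,  N(−d₂) = 0.580142
Put price V = K·e^{−rT}·N(−d₂) − S·N(−d₁) = 54.637328 − 33.468600 = 21.168728
φ(d₁) = (1/√(2π))·e^{−d₁²/2} = 0.361605
Γ = φ(d₁) / (S·σ·√T) = 0.005502

price = 21.168728
Γ = 0.005502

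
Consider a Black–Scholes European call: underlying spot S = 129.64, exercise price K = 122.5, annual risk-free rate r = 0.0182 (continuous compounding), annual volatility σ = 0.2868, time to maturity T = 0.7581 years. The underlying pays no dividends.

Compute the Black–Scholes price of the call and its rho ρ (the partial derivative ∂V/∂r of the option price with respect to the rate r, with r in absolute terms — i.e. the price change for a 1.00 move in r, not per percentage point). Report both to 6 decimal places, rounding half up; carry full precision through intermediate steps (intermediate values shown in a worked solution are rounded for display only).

price = 17.341714
ρ = 51.520103

σ√T = 0.2868·√0.7581 = 0.249714
d₁ = (ln(S/K) + (r+σ²/2)T) / (σ√T) = (ln(129.64/122.5) + (0.0182+0.2868²/2)·0.7581) / 0.249714 = (0.056650 + 0.044976) / 0.249714 = 0.406971
d₂ = d₁ − σ√T = 0.406971 − 0.249714 = 0.157257
e^{−rT} = e^{−0.0182·0.7581} = 0.986297
N(d₁) = 0.657985,  N(d₂) = 0.562479
Call price V = S·N(d₁) − K·e^{−rT}·N(d₂) = 85.301221 − 67.959508 = 17.341714
ρ = K·T·e^{−rT}·N(d₂) = 51.520103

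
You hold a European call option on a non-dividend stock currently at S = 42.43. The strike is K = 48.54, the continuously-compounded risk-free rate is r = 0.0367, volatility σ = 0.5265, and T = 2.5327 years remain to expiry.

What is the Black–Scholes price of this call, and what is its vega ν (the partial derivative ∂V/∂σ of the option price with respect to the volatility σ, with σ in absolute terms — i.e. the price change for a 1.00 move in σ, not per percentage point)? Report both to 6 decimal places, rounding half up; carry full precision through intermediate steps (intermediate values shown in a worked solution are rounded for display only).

price = 13.187054
ν = 25.162659

σ√T = 0.5265·√2.5327 = 0.837896
d₁ = (ln(S/K) + (r+σ²/2)T) / (σ√T) = (ln(42.43/48.54) + (0.0367+0.5265²/2)·2.5327) / 0.837896 = (-0.134533 + 0.443985) / 0.837896 = 0.369321
d₂ = d₁ − σ√T = 0.369321 − 0.837896 = -0.468575
e^{−rT} = e^{−0.0367·2.5327} = 0.911239
N(d₁) = 0.644056,  N(d₂) = 0.319687
Call price V = S·N(d₁) − K·e^{−rT}·N(d₂) = 27.327285 − 14.140231 = 13.187054
φ(d₁) = (1/√(2π))·e^{−d₁²/2} = 0.372642
ν = S·φ(d₁)·√T = 25.162659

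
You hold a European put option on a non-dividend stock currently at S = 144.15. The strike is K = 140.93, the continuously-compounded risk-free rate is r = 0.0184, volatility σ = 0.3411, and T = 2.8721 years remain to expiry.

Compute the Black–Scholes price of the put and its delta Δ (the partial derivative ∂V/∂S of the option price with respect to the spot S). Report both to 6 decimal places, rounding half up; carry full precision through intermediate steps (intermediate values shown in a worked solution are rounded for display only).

σ√T = 0.3411·√2.8721 = 0.578071
d₁ = (ln(S/K) + (r+σ²/2)T) / (σ√T) = (ln(144.15/140.93) + (0.0184+0.3411²/2)·2.8721) / 0.578071 = (0.022591 + 0.219930) / 0.578071 = 0.419535
d₂ = d₁ − σ√T = 0.419535 − 0.578071 = -0.158537
e^{−rT} = e^{−0.0184·2.8721} = 0.948525
N(−d₁) = 0.337413,  N(−d₂) = 0.562983
Put price V = K·e^{−rT}·N(−d₂) − S·N(−d₁) = 75.257149 − 48.638039 = 26.619110
Δ = −N(−d₁) = -0.337413

price = 26.619110
Δ = -0.337413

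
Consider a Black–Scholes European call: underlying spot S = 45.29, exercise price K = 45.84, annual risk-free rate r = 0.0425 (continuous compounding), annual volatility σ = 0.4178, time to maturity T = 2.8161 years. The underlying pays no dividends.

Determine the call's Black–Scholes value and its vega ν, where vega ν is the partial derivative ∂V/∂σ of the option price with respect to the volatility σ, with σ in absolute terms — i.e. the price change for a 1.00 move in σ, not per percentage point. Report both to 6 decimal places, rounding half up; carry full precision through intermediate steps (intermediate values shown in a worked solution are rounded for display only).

price = 14.223038
ν = 26.703430

σ√T = 0.4178·√2.8161 = 0.701120
d₁ = (ln(S/K) + (r+σ²/2)T) / (σ√T) = (ln(45.29/45.84) + (0.0425+0.4178²/2)·2.8161) / 0.701120 = (-0.012071 + 0.365469) / 0.701120 = 0.504048
d₂ = d₁ − σ√T = 0.504048 − 0.701120 = -0.197072
e^{−rT} = e^{−0.0425·2.8161} = 0.887201
N(d₁) = 0.692886,  N(d₂) = 0.421886
Call price V = S·N(d₁) − K·e^{−rT}·N(d₂) = 31.380814 − 17.157776 = 14.223038
φ(d₁) = (1/√(2π))·e^{−d₁²/2} = 0.351351
ν = S·φ(d₁)·√T = 26.703430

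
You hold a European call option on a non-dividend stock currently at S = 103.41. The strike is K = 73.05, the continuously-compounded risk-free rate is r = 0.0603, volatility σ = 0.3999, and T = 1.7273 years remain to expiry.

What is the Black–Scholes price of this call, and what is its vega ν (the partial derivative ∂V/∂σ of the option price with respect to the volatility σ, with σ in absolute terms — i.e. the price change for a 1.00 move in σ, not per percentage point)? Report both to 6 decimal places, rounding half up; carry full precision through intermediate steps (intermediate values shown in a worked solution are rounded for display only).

σ√T = 0.3999·√1.7273 = 0.525576
d₁ = (ln(S/K) + (r+σ²/2)T) / (σ√T) = (ln(103.41/73.05) + (0.0603+0.3999²/2)·1.7273) / 0.525576 = (0.347558 + 0.242271) / 0.525576 = 1.122252
d₂ = d₁ − σ√T = 1.122252 − 0.525576 = 0.596677
e^{−rT} = e^{−0.0603·1.7273} = 0.901085
N(d₁) = 0.869122,  N(d₂) = 0.724638
Call price V = S·N(d₁) − K·e^{−rT}·N(d₂) = 89.875952 − 47.698761 = 42.177191
φ(d₁) = (1/√(2π))·e^{−d₁²/2} = 0.212532
ν = S·φ(d₁)·√T = 28.884860

price = 42.177191
ν = 28.884860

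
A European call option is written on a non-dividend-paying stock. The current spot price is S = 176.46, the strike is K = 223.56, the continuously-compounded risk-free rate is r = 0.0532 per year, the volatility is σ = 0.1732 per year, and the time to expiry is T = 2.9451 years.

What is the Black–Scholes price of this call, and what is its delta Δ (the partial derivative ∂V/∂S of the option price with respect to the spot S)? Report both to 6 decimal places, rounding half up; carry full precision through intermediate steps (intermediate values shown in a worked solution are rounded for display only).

σ√T = 0.1732·√2.9451 = 0.297234
d₁ = (ln(S/K) + (r+σ²/2)T) / (σ√T) = (ln(176.46/223.56) + (0.0532+0.1732²/2)·2.9451) / 0.297234 = (-0.236586 + 0.200853) / 0.297234 = -0.120217
d₂ = d₁ − σ√T = -0.120217 − 0.297234 = -0.417450
e^{−rT} = e^{−0.0532·2.9451} = 0.854978
N(d₁) = 0.452156,  N(d₂) = 0.338175
Call price V = S·N(d₁) − K·e^{−rT}·N(d₂) = 79.787417 − 64.638330 = 15.149086
Δ = N(d₁) = 0.452156

price = 15.149086
Δ = 0.452156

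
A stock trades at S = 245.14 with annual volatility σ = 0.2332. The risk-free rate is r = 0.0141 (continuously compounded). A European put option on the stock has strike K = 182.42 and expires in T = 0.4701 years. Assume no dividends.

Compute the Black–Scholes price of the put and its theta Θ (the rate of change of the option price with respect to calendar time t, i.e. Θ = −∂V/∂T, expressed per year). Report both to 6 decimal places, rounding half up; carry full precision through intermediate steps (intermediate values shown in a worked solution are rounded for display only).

price = 0.381668
Θ = -2.300719

σ√T = 0.2332·√0.4701 = 0.159891
d₁ = (ln(S/K) + (r+σ²/2)T) / (σ√T) = (ln(245.14/182.42) + (0.0141+0.2332²/2)·0.4701) / 0.159891 = (0.295518 + 0.019411) / 0.159891 = 1.969648
d₂ = d₁ − σ√T = 1.969648 − 0.159891 = 1.809757
e^{−rT} = e^{−0.0141·0.4701} = 0.993394
N(−d₁) = 0.024439,  N(−d₂) = 0.035167
Put price V = K·e^{−rT}·N(−d₂) − S·N(−d₁) = 6.372736 − 5.991068 = 0.381668
φ(d₁) = (1/√(2π))·e^{−d₁²/2} = 0.057344
Θ = −S·φ(d₁)·σ/(2√T) + r·K·e^{−rT}·N(−d₂) = −2.390574 + 0.089856 = -2.300719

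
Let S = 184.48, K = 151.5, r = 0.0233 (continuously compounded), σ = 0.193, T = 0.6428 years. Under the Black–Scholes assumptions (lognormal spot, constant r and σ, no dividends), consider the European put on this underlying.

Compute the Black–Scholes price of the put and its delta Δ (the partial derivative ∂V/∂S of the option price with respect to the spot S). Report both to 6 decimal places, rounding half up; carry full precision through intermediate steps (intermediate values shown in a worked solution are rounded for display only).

σ√T = 0.193·√0.6428 = 0.154737
d₁ = (ln(S/K) + (r+σ²/2)T) / (σ√T) = (ln(184.48/151.5) + (0.0233+0.193²/2)·0.6428) / 0.154737 = (0.196955 + 0.026949) / 0.154737 = 1.446997
d₂ = d₁ − σ√T = 1.446997 − 0.154737 = 1.292259
e^{−rT} = e^{−0.0233·0.6428} = 0.985134
N(−d₁) = 0.073949,  N(−d₂) = 0.098134
Put price V = K·e^{−rT}·N(−d₂) − S·N(−d₁) = 14.646238 − 13.642094 = 1.004143
Δ = −N(−d₁) = -0.073949

price = 1.004143
Δ = -0.073949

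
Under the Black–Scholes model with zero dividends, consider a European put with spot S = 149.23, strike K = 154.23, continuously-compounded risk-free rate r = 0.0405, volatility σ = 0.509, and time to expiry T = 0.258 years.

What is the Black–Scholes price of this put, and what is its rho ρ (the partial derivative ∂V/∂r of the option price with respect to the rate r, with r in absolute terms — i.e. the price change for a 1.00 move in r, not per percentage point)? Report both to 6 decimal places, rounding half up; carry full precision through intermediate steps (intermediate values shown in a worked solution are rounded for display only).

σ√T = 0.509·√0.258 = 0.258540
d₁ = (ln(S/K) + (r+σ²/2)T) / (σ√T) = (ln(149.23/154.23) + (0.0405+0.509²/2)·0.258) / 0.258540 = (-0.032956 + 0.043870) / 0.258540 = 0.042215
d₂ = d₁ − σ√T = 0.042215 − 0.258540 = -0.216325
e^{−rT} = e^{−0.0405·0.258} = 0.989605
N(−d₁) = 0.483164,  N(−d₂) = 0.585633
Put price V = K·e^{−rT}·N(−d₂) − S·N(−d₁) = 89.383295 − 72.102528 = 17.280767
ρ = −K·T·e^{−rT}·N(−d₂) = -23.060890

price = 17.280767
ρ = -23.060890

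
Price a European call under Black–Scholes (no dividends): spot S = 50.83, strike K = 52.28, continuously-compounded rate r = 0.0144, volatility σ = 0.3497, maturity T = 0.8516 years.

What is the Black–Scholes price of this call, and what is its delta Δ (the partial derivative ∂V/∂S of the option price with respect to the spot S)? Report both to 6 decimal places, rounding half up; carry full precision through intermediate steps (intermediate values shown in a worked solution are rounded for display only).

σ√T = 0.3497·√0.8516 = 0.322711
d₁ = (ln(S/K) + (r+σ²/2)T) / (σ√T) = (ln(50.83/52.28) + (0.0144+0.3497²/2)·0.8516) / 0.322711 = (-0.028127 + 0.064334) / 0.322711 = 0.112196
d₂ = d₁ − σ√T = 0.112196 − 0.322711 = -0.210514
e^{−rT} = e^{−0.0144·0.8516} = 0.987812
N(d₁) = 0.544666,  N(d₂) = 0.416633
Call price V = S·N(d₁) − K·e^{−rT}·N(d₂) = 27.685382 − 21.516103 = 6.169279
Δ = N(d₁) = 0.544666

price = 6.169279
Δ = 0.544666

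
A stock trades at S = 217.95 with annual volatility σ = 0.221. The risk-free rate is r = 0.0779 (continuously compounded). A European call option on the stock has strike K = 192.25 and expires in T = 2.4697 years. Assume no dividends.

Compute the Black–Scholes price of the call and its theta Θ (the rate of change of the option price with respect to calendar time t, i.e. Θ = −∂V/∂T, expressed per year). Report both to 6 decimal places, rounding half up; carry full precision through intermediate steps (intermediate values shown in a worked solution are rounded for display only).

σ√T = 0.221·√2.4697 = 0.347308
d₁ = (ln(S/K) + (r+σ²/2)T) / (σ√T) = (ln(217.95/192.25) + (0.0779+0.221²/2)·2.4697) / 0.347308 = (0.125469 + 0.252701) / 0.347308 = 1.088862
d₂ = d₁ − σ√T = 1.088862 − 0.347308 = 0.741554
e^{−rT} = e^{−0.0779·2.4697} = 0.824985
N(d₁) = 0.861893,  N(d₂) = 0.770821
Call price V = S·N(d₁) − K·e^{−rT}·N(d₂) = 187.849482 − 122.254891 = 65.594591
φ(d₁) = (1/√(2π))·e^{−d₁²/2} = 0.220524
Θ = −S·φ(d₁)·σ/(2√T) − r·K·e^{−rT}·N(d₂) = −3.379505 − 9.523656 = -12.903161

price = 65.594591
Θ = -12.903161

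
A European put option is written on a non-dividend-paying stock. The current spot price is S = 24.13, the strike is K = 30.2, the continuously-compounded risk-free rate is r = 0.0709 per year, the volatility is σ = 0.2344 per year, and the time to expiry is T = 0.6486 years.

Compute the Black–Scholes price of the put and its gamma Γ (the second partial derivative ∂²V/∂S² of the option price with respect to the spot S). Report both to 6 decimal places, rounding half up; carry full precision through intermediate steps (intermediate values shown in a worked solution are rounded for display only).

σ√T = 0.2344·√0.6486 = 0.188776
d₁ = (ln(S/K) + (r+σ²/2)T) / (σ√T) = (ln(24.13/30.2) + (0.0709+0.2344²/2)·0.6486) / 0.188776 = (-0.224386 + 0.063804) / 0.188776 = -0.850651
d₂ = d₁ − σ√T = -0.850651 − 0.188776 = -1.039426
e^{−rT} = e^{−0.0709·0.6486} = 0.955056
N(−d₁) = 0.802518,  N(−d₂) = 0.850697
Put price V = K·e^{−rT}·N(−d₂) − S·N(−d₁) = 24.536373 − 19.364766 = 5.171607
φ(d₁) = (1/√(2π))·e^{−d₁²/2} = 0.277831
Γ = φ(d₁) / (S·σ·√T) = 0.060993

price = 5.171607
Γ = 0.060993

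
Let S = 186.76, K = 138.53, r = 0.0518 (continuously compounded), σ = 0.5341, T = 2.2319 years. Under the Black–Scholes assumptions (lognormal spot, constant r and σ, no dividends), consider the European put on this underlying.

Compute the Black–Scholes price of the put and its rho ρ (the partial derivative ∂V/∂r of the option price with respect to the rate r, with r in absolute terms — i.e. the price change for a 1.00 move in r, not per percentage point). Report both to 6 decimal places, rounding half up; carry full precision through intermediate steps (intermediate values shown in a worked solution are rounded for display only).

σ√T = 0.5341·√2.2319 = 0.797921
d₁ = (ln(S/K) + (r+σ²/2)T) / (σ√T) = (ln(186.76/138.53) + (0.0518+0.5341²/2)·2.2319) / 0.797921 = (0.298737 + 0.433951) / 0.797921 = 0.918247
d₂ = d₁ − σ√T = 0.918247 − 0.797921 = 0.120326
e^{−rT} = e^{−0.0518·2.2319} = 0.890820
N(−d₁) = 0.179245,  N(−d₂) = 0.452112
Put price V = K·e^{−rT}·N(−d₂) − S·N(−d₁) = 55.793085 − 33.475739 = 22.317346
ρ = −K·T·e^{−rT}·N(−d₂) = -124.524586

price = 22.317346
ρ = -124.524586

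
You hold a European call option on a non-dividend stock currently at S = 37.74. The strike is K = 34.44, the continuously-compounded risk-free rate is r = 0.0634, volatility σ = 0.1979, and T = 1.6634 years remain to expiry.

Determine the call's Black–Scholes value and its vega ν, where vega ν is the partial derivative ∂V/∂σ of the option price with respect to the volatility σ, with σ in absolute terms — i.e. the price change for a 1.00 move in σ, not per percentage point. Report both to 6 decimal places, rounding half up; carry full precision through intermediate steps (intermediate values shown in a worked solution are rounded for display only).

σ√T = 0.1979·√1.6634 = 0.255237
d₁ = (ln(S/K) + (r+σ²/2)T) / (σ√T) = (ln(37.74/34.44) + (0.0634+0.1979²/2)·1.6634) / 0.255237 = (0.091502 + 0.138033) / 0.255237 = 0.899298
d₂ = d₁ − σ√T = 0.899298 − 0.255237 = 0.644061
e^{−rT} = e^{−0.0634·1.6634} = 0.899911
N(d₁) = 0.815753,  N(d₂) = 0.740232
Call price V = S·N(d₁) − K·e^{−rT}·N(d₂) = 30.786522 − 22.941960 = 7.844562
φ(d₁) = (1/√(2π))·e^{−d₁²/2} = 0.266253
ν = S·φ(d₁)·√T = 12.959708

price = 7.844562
ν = 12.959708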